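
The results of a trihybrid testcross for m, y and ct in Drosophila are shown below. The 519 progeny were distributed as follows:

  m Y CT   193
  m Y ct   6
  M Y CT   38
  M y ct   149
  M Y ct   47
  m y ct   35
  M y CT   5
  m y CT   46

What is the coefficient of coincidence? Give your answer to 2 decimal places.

The two most frequent reciprocal classes, M y ct and m Y CT, are the parental types, so the F1 was M y ct / m Y CT.
The two rarest classes, M y CT and m Y ct, are the double crossovers. Comparing them with the parentals, only the ct allele has switched, so ct is the middle locus and the order is y – ct – m.
y–ct: (93 + 11)/519 = 0.2004; ct–m: (73 + 11)/519 = 0.1618.
Expected DCO frequency = 0.2004 × 0.1618 ≈ 0.03242; observed = 11/519 ≈ 0.02119.
Coefficient of coincidence = 0.02119/0.03242 ≈ 0.65.

0.65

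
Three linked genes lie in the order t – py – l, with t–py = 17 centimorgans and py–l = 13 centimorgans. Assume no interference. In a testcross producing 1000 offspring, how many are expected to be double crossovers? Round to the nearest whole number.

Map distances give recombination frequencies of 0.170 and 0.130 for the two intervals.
With no interference, expected double-crossover frequency = 0.170 × 0.130 = 0.02210.
Expected number = 0.02210 × 1000 = 22.10 ≈ 22.

22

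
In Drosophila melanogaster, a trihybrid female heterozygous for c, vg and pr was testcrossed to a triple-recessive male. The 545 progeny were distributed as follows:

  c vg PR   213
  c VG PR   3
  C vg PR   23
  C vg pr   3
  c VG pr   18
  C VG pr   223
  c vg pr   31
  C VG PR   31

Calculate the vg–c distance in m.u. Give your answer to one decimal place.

8.6 m.u.

The two most frequent reciprocal classes, C VG pr and c vg PR, are the parental types, so the F1 was C VG pr / c vg PR.
The two rarest classes, C vg pr and c VG PR, are the double crossovers. Comparing them with the parentals, only the vg allele has switched, so vg is the middle locus and the order is pr – vg – c.
Crossovers in the vg–c interval produce the single-crossover classes c VG pr and C vg PR (18 + 23 = 41) plus the double crossovers (6).
RF(vg–c) = (41 + 6) / 545 = 47/545 = 0.0862 → 8.6 m.u.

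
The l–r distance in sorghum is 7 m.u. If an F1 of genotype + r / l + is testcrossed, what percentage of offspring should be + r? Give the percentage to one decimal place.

46.5%

A map distance of 7 m.u. corresponds to a recombination frequency of 0.070.
The F1 is + r / l +, so + r is a parental gamete class with expected frequency (1 − r)/2 = 0.930/2 = 0.4650.
That is 0.4650 = 46.5% of the progeny.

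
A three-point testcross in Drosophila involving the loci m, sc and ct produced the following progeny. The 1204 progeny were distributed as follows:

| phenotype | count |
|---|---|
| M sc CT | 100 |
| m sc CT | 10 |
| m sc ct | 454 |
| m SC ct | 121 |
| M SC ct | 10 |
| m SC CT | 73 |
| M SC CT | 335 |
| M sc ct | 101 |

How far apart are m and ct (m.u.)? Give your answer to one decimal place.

16.1 m.u.

The two most frequent reciprocal classes, m sc ct and M SC CT, are the parental types, so the F1 was m sc ct / M SC CT.
The two rarest classes, m sc CT and M SC ct, are the double crossovers. Comparing them with the parentals, only the ct allele has switched, so ct is the middle locus and the order is sc – ct – m.
Crossovers in the ct–m interval produce the single-crossover classes M sc ct and m SC CT (101 + 73 = 174) plus the double crossovers (20).
RF(ct–m) = (174 + 20) / 1204 = 194/1204 = 0.1611 → 16.1 m.u.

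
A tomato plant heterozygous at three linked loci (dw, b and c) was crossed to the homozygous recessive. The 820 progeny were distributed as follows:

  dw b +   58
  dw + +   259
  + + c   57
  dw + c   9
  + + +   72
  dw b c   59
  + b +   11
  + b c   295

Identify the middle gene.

The two most frequent reciprocal classes, dw + + and + b c, are the parental types, so the F1 was dw + + / + b c.
The two rarest classes, dw + c and + b +, are the double crossovers. Comparing them with the parentals, only the c allele has switched, so c is the middle locus and the order is b – c – dw.

c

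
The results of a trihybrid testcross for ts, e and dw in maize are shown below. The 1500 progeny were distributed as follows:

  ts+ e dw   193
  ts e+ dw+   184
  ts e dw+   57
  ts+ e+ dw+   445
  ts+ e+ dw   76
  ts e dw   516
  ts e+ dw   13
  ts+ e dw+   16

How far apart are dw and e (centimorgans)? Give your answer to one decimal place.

10.8 centimorgans

The two most frequent reciprocal classes, ts e dw and ts+ e+ dw+, are the parental types, so the F1 was ts e dw / ts+ e+ dw+.
The two rarest classes, ts e+ dw and ts+ e dw+, are the double crossovers. Comparing them with the parentals, only the e allele has switched, so e is the middle locus and the order is dw – e – ts.
Crossovers in the dw–e interval produce the single-crossover classes ts e dw+ and ts+ e+ dw (57 + 76 = 133) plus the double crossovers (29).
RF(dw–e) = (133 + 29) / 1500 = 162/1500 = 0.1080 → 10.8 centimorgans.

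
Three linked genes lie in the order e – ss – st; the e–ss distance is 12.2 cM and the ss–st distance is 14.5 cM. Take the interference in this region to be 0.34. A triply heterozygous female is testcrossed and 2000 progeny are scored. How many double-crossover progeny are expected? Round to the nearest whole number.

23

Map distances give recombination frequencies of 0.122 and 0.145 for the two intervals.
With interference 0.34 (so coincidence = 0.66), expected double-crossover frequency = 0.122 × 0.145 × 0.66 = 0.01168.
Expected number = 0.01168 × 2000 = 23.35 ≈ 23.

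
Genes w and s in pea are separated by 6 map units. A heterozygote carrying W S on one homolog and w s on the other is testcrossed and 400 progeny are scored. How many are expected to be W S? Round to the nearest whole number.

188

A map distance of 6 map units corresponds to a recombination frequency of 0.060.
The F1 is W S / w s, so W S is a parental gamete class with expected frequency (1 − r)/2 = 0.940/2 = 0.4700.
Expected number = 0.4700 × 400 = 188.00 ≈ 188.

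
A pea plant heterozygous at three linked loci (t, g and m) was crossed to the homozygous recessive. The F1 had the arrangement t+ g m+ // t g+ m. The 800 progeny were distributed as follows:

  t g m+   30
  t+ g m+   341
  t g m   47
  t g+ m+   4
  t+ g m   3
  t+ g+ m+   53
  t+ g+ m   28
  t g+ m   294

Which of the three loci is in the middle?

The two rarest classes, t+ g m and t g+ m+, are the double crossovers. Comparing them with the parentals, only the m allele has switched, so m is the middle locus and the order is t – m – g.

m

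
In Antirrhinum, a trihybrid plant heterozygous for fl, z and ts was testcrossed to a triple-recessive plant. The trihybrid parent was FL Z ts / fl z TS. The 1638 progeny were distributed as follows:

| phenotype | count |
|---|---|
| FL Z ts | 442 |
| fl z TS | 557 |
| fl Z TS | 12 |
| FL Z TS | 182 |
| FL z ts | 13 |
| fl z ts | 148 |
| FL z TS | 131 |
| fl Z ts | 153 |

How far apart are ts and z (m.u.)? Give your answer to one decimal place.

The two rarest classes, FL z ts and fl Z TS, are the double crossovers. Comparing them with the parentals, only the z allele has switched, so z is the middle locus and the order is ts – z – fl.
Crossovers in the ts–z interval produce the single-crossover classes FL Z TS and fl z ts (182 + 148 = 330) plus the double crossovers (25).
RF(ts–z) = (330 + 25) / 1638 = 355/1638 = 0.2167 → 21.7 m.u.

21.7 m.u.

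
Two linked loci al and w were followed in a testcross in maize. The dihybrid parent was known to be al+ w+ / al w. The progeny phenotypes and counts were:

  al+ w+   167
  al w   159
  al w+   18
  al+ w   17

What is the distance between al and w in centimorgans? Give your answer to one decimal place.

The recombinant classes are al+ w and al w+: 17 + 18 = 35.
Recombination frequency = 35/361 = 0.0970 ≈ 9.7%, i.e. 9.7 centimorgans.

9.7 centimorgans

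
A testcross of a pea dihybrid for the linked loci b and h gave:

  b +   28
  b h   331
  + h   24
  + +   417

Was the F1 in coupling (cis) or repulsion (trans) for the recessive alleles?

The two most frequent classes are + + (417) and b h (331); these are the parental (non-recombinant) types.
So the F1 carried + + on one chromosome and b h on the other — the recessive alleles are on the same chromosome (cis / coupling).

cis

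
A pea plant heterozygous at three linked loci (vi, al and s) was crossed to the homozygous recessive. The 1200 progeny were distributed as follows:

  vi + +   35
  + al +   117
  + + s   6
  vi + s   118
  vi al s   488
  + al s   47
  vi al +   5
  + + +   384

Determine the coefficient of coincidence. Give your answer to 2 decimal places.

The two most frequent reciprocal classes, + + + and vi al s, are the parental types, so the F1 was + + + / vi al s.
The two rarest classes, + + s and vi al +, are the double crossovers. Comparing them with the parentals, only the s allele has switched, so s is the middle locus and the order is vi – s – al.
vi–s: (82 + 11)/1200 = 0.0775; s–al: (235 + 11)/1200 = 0.2050.
Expected DCO frequency = 0.0775 × 0.2050 ≈ 0.01589; observed = 11/1200 ≈ 0.00917.
Coefficient of coincidence = 0.00917/0.01589 ≈ 0.58.

0.58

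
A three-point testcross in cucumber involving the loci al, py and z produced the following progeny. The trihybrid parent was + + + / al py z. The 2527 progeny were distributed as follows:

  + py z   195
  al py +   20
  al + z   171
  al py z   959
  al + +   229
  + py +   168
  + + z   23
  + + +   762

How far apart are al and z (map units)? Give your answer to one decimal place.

18.5 map units

The two rarest classes, + + z and al py +, are the double crossovers. Comparing them with the parentals, only the z allele has switched, so z is the middle locus and the order is py – z – al.
Crossovers in the z–al interval produce the single-crossover classes al + + and + py z (229 + 195 = 424) plus the double crossovers (43).
RF(z–al) = (424 + 43) / 2527 = 467/2527 = 0.1848 → 18.5 map units.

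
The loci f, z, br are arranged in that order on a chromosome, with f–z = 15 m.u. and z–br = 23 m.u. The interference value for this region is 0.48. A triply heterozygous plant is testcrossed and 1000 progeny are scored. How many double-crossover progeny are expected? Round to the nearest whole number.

18

Map distances give recombination frequencies of 0.150 and 0.230 for the two intervals.
With interference 0.48 (so coincidence = 0.52), expected double-crossover frequency = 0.150 × 0.230 × 0.52 = 0.01794.
Expected number = 0.01794 × 1000 = 17.94 ≈ 18.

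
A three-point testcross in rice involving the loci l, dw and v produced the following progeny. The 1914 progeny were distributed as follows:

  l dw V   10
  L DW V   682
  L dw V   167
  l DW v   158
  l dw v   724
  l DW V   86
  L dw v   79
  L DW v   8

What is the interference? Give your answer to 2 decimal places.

The two most frequent reciprocal classes, l dw v and L DW V, are the parental types, so the F1 was l dw v / L DW V.
The two rarest classes, l dw V and L DW v, are the double crossovers. Comparing them with the parentals, only the v allele has switched, so v is the middle locus and the order is dw – v – l.
dw–v: (325 + 18)/1914 = 0.1792; v–l: (165 + 18)/1914 = 0.0956.
Expected DCO frequency = 0.1792 × 0.0956 ≈ 0.01713; observed = 18/1914 ≈ 0.00940.
Coefficient of coincidence = 0.00940/0.01713 ≈ 0.55; interference = 1 − 0.55 = 0.45.

0.45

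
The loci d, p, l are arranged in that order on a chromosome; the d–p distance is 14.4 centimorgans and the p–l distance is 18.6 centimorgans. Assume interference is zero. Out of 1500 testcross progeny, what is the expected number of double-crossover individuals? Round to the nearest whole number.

Map distances give recombination frequencies of 0.144 and 0.186 for the two intervals.
With no interference, expected double-crossover frequency = 0.144 × 0.186 = 0.02678.
Expected number = 0.02678 × 1500 = 40.18 ≈ 40.

40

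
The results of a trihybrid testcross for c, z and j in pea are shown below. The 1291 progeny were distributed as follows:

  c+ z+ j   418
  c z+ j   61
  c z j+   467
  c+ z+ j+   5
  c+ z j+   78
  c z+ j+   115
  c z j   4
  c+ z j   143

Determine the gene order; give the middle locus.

j

The two most frequent reciprocal classes, c z j+ and c+ z+ j, are the parental types, so the F1 was c z j+ / c+ z+ j.
The two rarest classes, c z j and c+ z+ j+, are the double crossovers. Comparing them with the parentals, only the j allele has switched, so j is the middle locus and the order is z – j – c.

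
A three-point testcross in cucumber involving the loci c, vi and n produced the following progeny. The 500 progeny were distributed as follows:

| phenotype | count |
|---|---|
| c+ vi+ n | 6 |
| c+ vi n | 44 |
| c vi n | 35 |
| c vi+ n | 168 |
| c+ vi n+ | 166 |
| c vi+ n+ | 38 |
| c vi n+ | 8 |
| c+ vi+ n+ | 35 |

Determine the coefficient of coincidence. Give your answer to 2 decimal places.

0.87

The two most frequent reciprocal classes, c+ vi n+ and c vi+ n, are the parental types, so the F1 was c+ vi n+ / c vi+ n.
The two rarest classes, c vi n+ and c+ vi+ n, are the double crossovers. Comparing them with the parentals, only the c allele has switched, so c is the middle locus and the order is vi – c – n.
vi–c: (70 + 14)/500 = 0.1680; c–n: (82 + 14)/500 = 0.1920.
Expected DCO frequency = 0.1680 × 0.1920 ≈ 0.03226; observed = 14/500 ≈ 0.02800.
Coefficient of coincidence = 0.02800/0.03226 ≈ 0.87.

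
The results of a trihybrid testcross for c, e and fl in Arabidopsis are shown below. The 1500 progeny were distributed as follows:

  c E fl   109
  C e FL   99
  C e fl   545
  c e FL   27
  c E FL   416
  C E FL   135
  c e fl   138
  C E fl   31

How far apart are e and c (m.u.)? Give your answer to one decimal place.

The two most frequent reciprocal classes, C e fl and c E FL, are the parental types, so the F1 was C e fl / c E FL.
The two rarest classes, C E fl and c e FL, are the double crossovers. Comparing them with the parentals, only the e allele has switched, so e is the middle locus and the order is c – e – fl.
Crossovers in the c–e interval produce the single-crossover classes c e fl and C E FL (138 + 135 = 273) plus the double crossovers (58).
RF(c–e) = (273 + 58) / 1500 = 331/1500 = 0.2207 → 22.1 m.u.

22.1 m.u.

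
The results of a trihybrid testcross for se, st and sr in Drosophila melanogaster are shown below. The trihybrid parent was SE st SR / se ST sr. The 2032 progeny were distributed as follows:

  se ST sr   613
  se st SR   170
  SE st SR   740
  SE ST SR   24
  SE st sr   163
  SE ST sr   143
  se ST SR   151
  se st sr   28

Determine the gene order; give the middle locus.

st

The two rarest classes, SE ST SR and se st sr, are the double crossovers. Comparing them with the parentals, only the st allele has switched, so st is the middle locus and the order is se – st – sr.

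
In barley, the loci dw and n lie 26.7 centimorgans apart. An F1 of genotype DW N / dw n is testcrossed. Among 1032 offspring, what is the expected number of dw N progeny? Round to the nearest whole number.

A map distance of 26.7 centimorgans corresponds to a recombination frequency of 0.267.
The F1 is DW N / dw n, so dw N is a recombinant gamete class with expected frequency r/2 = 0.267/2 = 0.1335.
Expected number = 0.1335 × 1032 = 137.77 ≈ 138.

138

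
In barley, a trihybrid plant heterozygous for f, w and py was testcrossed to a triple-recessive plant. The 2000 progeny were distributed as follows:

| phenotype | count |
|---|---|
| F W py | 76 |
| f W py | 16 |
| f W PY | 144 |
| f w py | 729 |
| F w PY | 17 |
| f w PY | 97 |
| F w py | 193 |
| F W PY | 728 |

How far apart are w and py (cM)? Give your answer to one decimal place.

The two most frequent reciprocal classes, F W PY and f w py, are the parental types, so the F1 was F W PY / f w py.
The two rarest classes, F w PY and f W py, are the double crossovers. Comparing them with the parentals, only the w allele has switched, so w is the middle locus and the order is py – w – f.
Crossovers in the py–w interval produce the single-crossover classes F W py and f w PY (76 + 97 = 173) plus the double crossovers (33).
RF(py–w) = (173 + 33) / 2000 = 206/2000 = 0.1030 → 10.3 cM.

10.3 cM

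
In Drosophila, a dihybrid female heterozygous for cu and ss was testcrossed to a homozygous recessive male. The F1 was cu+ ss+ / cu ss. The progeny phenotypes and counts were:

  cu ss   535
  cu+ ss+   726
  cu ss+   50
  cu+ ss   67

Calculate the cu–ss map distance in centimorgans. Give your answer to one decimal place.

The recombinant classes are cu+ ss and cu ss+: 67 + 50 = 117.
Recombination frequency = 117/1378 = 0.0849 ≈ 8.5%, i.e. 8.5 centimorgans.

8.5 centimorgans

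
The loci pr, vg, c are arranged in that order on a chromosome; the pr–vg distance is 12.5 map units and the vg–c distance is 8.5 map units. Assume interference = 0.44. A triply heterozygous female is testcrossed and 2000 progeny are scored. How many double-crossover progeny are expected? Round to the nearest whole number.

12

Map distances give recombination frequencies of 0.125 and 0.085 for the two intervals.
With interference 0.44 (so coincidence = 0.56), expected double-crossover frequency = 0.125 × 0.085 × 0.56 = 0.00595.
Expected number = 0.00595 × 2000 = 11.90 ≈ 12.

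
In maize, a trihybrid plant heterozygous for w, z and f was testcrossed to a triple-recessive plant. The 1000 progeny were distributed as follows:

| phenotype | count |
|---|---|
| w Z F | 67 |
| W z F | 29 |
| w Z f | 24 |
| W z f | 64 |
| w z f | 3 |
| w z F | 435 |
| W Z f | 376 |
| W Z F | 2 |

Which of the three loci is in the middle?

f

The two most frequent reciprocal classes, W Z f and w z F, are the parental types, so the F1 was W Z f / w z F.
The two rarest classes, W Z F and w z f, are the double crossovers. Comparing them with the parentals, only the f allele has switched, so f is the middle locus and the order is z – f – w.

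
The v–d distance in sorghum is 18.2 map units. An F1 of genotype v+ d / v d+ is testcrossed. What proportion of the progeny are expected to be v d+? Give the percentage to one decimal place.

40.9%

A map distance of 18.2 map units corresponds to a recombination frequency of 0.182.
The F1 is v+ d / v d+, so v d+ is a parental gamete class with expected frequency (1 − r)/2 = 0.818/2 = 0.4090.
That is 0.4090 = 40.9% of the progeny.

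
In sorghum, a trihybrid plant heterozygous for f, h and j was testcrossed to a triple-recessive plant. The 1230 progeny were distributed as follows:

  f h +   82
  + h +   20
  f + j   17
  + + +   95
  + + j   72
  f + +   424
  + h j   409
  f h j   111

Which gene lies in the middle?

The two most frequent reciprocal classes, + h j and f + +, are the parental types, so the F1 was + h j / f + +.
The two rarest classes, + h + and f + j, are the double crossovers. Comparing them with the parentals, only the j allele has switched, so j is the middle locus and the order is f – j – h.

j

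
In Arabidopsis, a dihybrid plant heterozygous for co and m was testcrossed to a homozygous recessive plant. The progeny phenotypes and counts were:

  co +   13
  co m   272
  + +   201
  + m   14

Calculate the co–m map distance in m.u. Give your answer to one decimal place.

The two most frequent classes, + + (201) and co m (272), are the parental types, so the F1 was + + / co m.
The recombinant classes are + m and co +: 14 + 13 = 27.
Recombination frequency = 27/500 = 0.0540 ≈ 5.4%, i.e. 5.4 m.u.

5.4 m.u.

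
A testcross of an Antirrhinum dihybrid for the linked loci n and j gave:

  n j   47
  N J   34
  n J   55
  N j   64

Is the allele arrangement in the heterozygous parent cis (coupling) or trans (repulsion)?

trans

The two most frequent classes are N j (64) and n J (55); these are the parental (non-recombinant) types.
So the F1 carried N j on one chromosome and n J on the other — the recessive alleles are on opposite chromosomes (trans / repulsion).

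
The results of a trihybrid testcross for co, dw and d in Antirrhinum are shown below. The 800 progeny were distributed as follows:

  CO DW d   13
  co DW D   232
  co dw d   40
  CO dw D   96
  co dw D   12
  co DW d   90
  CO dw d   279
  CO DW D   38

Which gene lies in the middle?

dw

The two most frequent reciprocal classes, co DW D and CO dw d, are the parental types, so the F1 was co DW D / CO dw d.
The two rarest classes, co dw D and CO DW d, are the double crossovers. Comparing them with the parentals, only the dw allele has switched, so dw is the middle locus and the order is d – dw – co.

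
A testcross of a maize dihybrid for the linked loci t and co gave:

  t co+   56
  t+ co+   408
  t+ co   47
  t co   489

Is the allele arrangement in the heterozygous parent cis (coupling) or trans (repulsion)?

The two most frequent classes are t+ co+ (408) and t co (489); these are the parental (non-recombinant) types.
So the F1 carried t+ co+ on one chromosome and t co on the other — the recessive alleles are on the same chromosome (cis / coupling).

cis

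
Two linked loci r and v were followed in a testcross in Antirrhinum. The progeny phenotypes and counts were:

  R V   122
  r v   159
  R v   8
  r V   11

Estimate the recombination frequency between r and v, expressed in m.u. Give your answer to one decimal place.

The two most frequent classes, R V (122) and r v (159), are the parental types, so the F1 was R V / r v.
The recombinant classes are R v and r V: 8 + 11 = 19.
Recombination frequency = 19/300 = 0.0633 ≈ 6.3%, i.e. 6.3 m.u.

6.3 m.u.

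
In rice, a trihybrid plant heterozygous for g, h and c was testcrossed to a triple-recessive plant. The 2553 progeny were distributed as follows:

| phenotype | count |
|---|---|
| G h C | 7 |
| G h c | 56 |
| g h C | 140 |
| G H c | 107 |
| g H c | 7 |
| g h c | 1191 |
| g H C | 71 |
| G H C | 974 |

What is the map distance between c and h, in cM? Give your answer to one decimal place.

The two most frequent reciprocal classes, G H C and g h c, are the parental types, so the F1 was G H C / g h c.
The two rarest classes, G h C and g H c, are the double crossovers. Comparing them with the parentals, only the h allele has switched, so h is the middle locus and the order is c – h – g.
Crossovers in the c–h interval produce the single-crossover classes G H c and g h C (107 + 140 = 247) plus the double crossovers (14).
RF(c–h) = (247 + 14) / 2553 = 261/2553 = 0.1022 → 10.2 cM.

10.2 cM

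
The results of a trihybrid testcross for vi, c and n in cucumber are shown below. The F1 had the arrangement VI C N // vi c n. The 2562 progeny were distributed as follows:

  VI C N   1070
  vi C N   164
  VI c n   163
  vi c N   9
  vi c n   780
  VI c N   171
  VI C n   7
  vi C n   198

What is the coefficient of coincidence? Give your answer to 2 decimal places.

0.31

The two rarest classes, VI C n and vi c N, are the double crossovers. Comparing them with the parentals, only the n allele has switched, so n is the middle locus and the order is c – n – vi.
c–n: (369 + 16)/2562 = 0.1503; n–vi: (327 + 16)/2562 = 0.1339.
Expected DCO frequency = 0.1503 × 0.1339 ≈ 0.02013; observed = 16/2562 ≈ 0.00625.
Coefficient of coincidence = 0.00625/0.02013 ≈ 0.31.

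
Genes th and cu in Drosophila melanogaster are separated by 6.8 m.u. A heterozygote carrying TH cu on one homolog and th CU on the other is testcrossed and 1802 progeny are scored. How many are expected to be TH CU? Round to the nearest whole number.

61

A map distance of 6.8 m.u. corresponds to a recombination frequency of 0.068.
The F1 is TH cu / th CU, so TH CU is a recombinant gamete class with expected frequency r/2 = 0.068/2 = 0.0340.
Expected number = 0.0340 × 1802 = 61.27 ≈ 61.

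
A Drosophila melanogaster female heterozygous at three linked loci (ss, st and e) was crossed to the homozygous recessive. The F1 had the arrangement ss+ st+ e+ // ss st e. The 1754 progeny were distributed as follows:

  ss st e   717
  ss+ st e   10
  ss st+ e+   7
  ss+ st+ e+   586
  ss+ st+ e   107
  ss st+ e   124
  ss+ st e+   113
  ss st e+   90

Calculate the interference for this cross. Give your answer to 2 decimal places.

The two rarest classes, ss st+ e+ and ss+ st e, are the double crossovers. Comparing them with the parentals, only the ss allele has switched, so ss is the middle locus and the order is st – ss – e.
st–ss: (237 + 17)/1754 = 0.1448; ss–e: (197 + 17)/1754 = 0.1220.
Expected DCO frequency = 0.1448 × 0.1220 ≈ 0.01767; observed = 17/1754 ≈ 0.00969.
Coefficient of coincidence = 0.00969/0.01767 ≈ 0.55; interference = 1 − 0.55 = 0.45.

0.45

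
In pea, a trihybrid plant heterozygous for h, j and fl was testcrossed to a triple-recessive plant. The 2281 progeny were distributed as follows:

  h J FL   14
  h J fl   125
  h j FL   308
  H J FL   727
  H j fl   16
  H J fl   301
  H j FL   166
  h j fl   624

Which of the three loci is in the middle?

h

The two most frequent reciprocal classes, h j fl and H J FL, are the parental types, so the F1 was h j fl / H J FL.
The two rarest classes, H j fl and h J FL, are the double crossovers. Comparing them with the parentals, only the h allele has switched, so h is the middle locus and the order is fl – h – j.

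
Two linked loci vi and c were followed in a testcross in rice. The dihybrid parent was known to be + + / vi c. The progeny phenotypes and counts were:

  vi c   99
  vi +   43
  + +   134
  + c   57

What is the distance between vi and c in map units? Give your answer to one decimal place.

The recombinant classes are + c and vi +: 57 + 43 = 100.
Recombination frequency = 100/333 = 0.3003 ≈ 30.0%, i.e. 30.0 map units.

30.0 map units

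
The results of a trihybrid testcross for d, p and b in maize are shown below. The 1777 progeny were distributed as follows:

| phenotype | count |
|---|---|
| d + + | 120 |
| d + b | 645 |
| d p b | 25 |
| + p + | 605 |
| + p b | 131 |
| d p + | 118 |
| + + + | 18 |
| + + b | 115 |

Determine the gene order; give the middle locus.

The two most frequent reciprocal classes, + p + and d + b, are the parental types, so the F1 was + p + / d + b.
The two rarest classes, + + + and d p b, are the double crossovers. Comparing them with the parentals, only the p allele has switched, so p is the middle locus and the order is d – p – b.

p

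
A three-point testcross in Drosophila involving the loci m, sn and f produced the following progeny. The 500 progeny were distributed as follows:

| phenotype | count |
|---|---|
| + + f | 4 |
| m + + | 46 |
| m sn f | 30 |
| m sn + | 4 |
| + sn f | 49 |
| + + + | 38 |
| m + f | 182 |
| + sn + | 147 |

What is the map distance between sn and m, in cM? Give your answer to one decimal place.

The two most frequent reciprocal classes, m + f and + sn +, are the parental types, so the F1 was m + f / + sn +.
The two rarest classes, + + f and m sn +, are the double crossovers. Comparing them with the parentals, only the m allele has switched, so m is the middle locus and the order is f – m – sn.
Crossovers in the m–sn interval produce the single-crossover classes m sn f and + + + (30 + 38 = 68) plus the double crossovers (8).
RF(m–sn) = (68 + 8) / 500 = 76/500 = 0.1520 → 15.2 cM.

15.2 cM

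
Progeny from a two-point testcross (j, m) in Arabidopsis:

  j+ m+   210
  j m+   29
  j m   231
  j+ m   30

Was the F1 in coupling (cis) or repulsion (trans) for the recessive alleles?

The two most frequent classes are j+ m+ (210) and j m (231); these are the parental (non-recombinant) types.
So the F1 carried j+ m+ on one chromosome and j m on the other — the recessive alleles are on the same chromosome (cis / coupling).

cis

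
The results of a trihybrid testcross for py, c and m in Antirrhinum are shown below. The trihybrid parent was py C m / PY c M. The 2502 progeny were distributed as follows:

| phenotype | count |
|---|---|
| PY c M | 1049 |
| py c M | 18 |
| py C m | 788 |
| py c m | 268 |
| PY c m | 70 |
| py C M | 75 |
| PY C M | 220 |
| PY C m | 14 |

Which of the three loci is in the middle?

py

The two rarest classes, PY C m and py c M, are the double crossovers. Comparing them with the parentals, only the py allele has switched, so py is the middle locus and the order is c – py – m.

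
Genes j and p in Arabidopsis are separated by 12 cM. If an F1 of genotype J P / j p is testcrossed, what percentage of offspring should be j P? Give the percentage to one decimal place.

A map distance of 12 cM corresponds to a recombination frequency of 0.120.
The F1 is J P / j p, so j P is a recombinant gamete class with expected frequency r/2 = 0.120/2 = 0.0600.
That is 0.0600 = 6.0% of the progeny.

6.0%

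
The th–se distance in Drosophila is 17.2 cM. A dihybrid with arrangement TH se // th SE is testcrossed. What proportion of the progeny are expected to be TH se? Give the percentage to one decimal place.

A map distance of 17.2 cM corresponds to a recombination frequency of 0.172.
The F1 is TH se / th SE, so TH se is a parental gamete class with expected frequency (1 − r)/2 = 0.828/2 = 0.4140.
That is 0.4140 = 41.4% of the progeny.

41.4%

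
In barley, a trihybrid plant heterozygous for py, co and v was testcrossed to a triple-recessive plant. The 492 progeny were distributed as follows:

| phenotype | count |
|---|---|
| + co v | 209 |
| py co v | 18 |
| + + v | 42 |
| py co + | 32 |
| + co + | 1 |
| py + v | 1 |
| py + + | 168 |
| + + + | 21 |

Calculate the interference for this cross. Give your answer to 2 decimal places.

The two most frequent reciprocal classes, py + + and + co v, are the parental types, so the F1 was py + + / + co v.
The two rarest classes, py + v and + co +, are the double crossovers. Comparing them with the parentals, only the v allele has switched, so v is the middle locus and the order is co – v – py.
co–v: (74 + 2)/492 = 0.1545; v–py: (39 + 2)/492 = 0.0833.
Expected DCO frequency = 0.1545 × 0.0833 ≈ 0.01287; observed = 2/492 ≈ 0.00407.
Coefficient of coincidence = 0.00407/0.01287 ≈ 0.32; interference = 1 − 0.32 = 0.68.

0.68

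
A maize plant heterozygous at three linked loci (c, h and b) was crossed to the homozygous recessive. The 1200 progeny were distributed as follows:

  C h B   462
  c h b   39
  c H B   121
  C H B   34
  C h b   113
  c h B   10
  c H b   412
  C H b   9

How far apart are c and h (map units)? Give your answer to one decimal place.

The two most frequent reciprocal classes, C h B and c H b, are the parental types, so the F1 was C h B / c H b.
The two rarest classes, c h B and C H b, are the double crossovers. Comparing them with the parentals, only the c allele has switched, so c is the middle locus and the order is h – c – b.
Crossovers in the h–c interval produce the single-crossover classes C H B and c h b (34 + 39 = 73) plus the double crossovers (19).
RF(h–c) = (73 + 19) / 1200 = 92/1200 = 0.0767 → 7.7 map units.

7.7 map units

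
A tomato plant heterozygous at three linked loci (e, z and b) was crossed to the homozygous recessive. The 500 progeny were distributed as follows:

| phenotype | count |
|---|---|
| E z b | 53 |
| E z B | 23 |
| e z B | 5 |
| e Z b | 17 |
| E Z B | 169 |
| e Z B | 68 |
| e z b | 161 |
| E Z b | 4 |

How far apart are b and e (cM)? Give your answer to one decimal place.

The two most frequent reciprocal classes, e z b and E Z B, are the parental types, so the F1 was e z b / E Z B.
The two rarest classes, e z B and E Z b, are the double crossovers. Comparing them with the parentals, only the b allele has switched, so b is the middle locus and the order is e – b – z.
Crossovers in the e–b interval produce the single-crossover classes E z b and e Z B (53 + 68 = 121) plus the double crossovers (9).
RF(e–b) = (121 + 9) / 500 = 130/500 = 0.2600 → 26.0 cM.

26.0 cM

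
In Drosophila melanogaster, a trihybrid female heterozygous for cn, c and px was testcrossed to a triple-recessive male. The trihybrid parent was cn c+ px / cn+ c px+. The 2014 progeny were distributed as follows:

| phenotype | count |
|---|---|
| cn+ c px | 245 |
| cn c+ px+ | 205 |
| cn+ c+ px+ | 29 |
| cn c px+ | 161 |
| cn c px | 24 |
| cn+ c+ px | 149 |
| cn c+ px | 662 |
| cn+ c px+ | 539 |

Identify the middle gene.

c

The two rarest classes, cn c px and cn+ c+ px+, are the double crossovers. Comparing them with the parentals, only the c allele has switched, so c is the middle locus and the order is cn – c – px.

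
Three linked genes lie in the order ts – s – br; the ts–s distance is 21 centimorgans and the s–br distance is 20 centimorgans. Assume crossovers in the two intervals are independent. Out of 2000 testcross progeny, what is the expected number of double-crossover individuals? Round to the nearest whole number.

Map distances give recombination frequencies of 0.210 and 0.200 for the two intervals.
With no interference, expected double-crossover frequency = 0.210 × 0.200 = 0.04200.
Expected number = 0.04200 × 2000 = 84.00 ≈ 84.

84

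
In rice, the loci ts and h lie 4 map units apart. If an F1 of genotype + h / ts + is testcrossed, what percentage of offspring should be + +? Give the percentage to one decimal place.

2.0%

A map distance of 4 map units corresponds to a recombination frequency of 0.040.
The F1 is + h / ts +, so + + is a recombinant gamete class with expected frequency r/2 = 0.040/2 = 0.0200.
That is 0.0200 = 2.0% of the progeny.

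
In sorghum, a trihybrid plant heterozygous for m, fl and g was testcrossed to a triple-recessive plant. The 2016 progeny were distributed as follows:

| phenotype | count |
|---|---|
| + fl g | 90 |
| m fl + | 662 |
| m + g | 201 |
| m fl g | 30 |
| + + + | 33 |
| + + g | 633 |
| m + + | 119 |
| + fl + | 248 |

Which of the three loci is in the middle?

The two most frequent reciprocal classes, m fl + and + + g, are the parental types, so the F1 was m fl + / + + g.
The two rarest classes, m fl g and + + +, are the double crossovers. Comparing them with the parentals, only the g allele has switched, so g is the middle locus and the order is fl – g – m.

g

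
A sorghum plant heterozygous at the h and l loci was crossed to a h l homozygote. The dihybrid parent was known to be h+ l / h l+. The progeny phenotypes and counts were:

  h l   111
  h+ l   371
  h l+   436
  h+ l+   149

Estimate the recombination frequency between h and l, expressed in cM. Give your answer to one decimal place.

The recombinant classes are h+ l+ and h l: 149 + 111 = 260.
Recombination frequency = 260/1067 = 0.2437 ≈ 24.4%, i.e. 24.4 cM.

24.4 cM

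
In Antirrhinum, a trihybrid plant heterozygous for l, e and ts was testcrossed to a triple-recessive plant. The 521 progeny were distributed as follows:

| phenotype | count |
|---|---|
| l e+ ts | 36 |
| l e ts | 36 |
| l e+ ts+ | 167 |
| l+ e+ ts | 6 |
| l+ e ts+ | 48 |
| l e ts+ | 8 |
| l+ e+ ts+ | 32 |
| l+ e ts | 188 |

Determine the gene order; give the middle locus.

e

The two most frequent reciprocal classes, l e+ ts+ and l+ e ts, are the parental types, so the F1 was l e+ ts+ / l+ e ts.
The two rarest classes, l e ts+ and l+ e+ ts, are the double crossovers. Comparing them with the parentals, only the e allele has switched, so e is the middle locus and the order is ts – e – l.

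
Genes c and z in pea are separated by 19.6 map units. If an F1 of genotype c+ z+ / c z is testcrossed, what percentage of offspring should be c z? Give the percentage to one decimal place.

A map distance of 19.6 map units corresponds to a recombination frequency of 0.196.
The F1 is c+ z+ / c z, so c z is a parental gamete class with expected frequency (1 − r)/2 = 0.804/2 = 0.4020.
That is 0.4020 = 40.2% of the progeny.

40.2%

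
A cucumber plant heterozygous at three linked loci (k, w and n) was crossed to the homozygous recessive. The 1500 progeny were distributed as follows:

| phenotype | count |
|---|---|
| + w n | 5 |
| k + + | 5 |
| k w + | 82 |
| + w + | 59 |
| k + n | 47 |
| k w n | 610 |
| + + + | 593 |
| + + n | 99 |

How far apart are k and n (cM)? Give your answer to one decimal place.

The two most frequent reciprocal classes, + + + and k w n, are the parental types, so the F1 was + + + / k w n.
The two rarest classes, k + + and + w n, are the double crossovers. Comparing them with the parentals, only the k allele has switched, so k is the middle locus and the order is w – k – n.
Crossovers in the k–n interval produce the single-crossover classes + + n and k w + (99 + 82 = 181) plus the double crossovers (10).
RF(k–n) = (181 + 10) / 1500 = 191/1500 = 0.1273 → 12.7 cM.

12.7 cM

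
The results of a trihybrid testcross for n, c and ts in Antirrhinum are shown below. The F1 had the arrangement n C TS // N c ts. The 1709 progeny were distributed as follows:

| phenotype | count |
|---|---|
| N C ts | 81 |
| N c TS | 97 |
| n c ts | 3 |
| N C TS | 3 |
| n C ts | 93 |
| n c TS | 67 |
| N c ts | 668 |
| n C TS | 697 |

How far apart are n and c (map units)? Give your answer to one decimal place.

9.0 map units

The two rarest classes, N C TS and n c ts, are the double crossovers. Comparing them with the parentals, only the n allele has switched, so n is the middle locus and the order is c – n – ts.
Crossovers in the c–n interval produce the single-crossover classes n c TS and N C ts (67 + 81 = 148) plus the double crossovers (6).
RF(c–n) = (148 + 6) / 1709 = 154/1709 = 0.0901 → 9.0 map units.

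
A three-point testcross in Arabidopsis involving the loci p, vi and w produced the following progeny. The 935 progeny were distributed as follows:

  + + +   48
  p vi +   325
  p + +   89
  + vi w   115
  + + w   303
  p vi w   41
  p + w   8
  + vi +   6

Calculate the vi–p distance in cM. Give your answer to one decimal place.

The two most frequent reciprocal classes, p vi + and + + w, are the parental types, so the F1 was p vi + / + + w.
The two rarest classes, + vi + and p + w, are the double crossovers. Comparing them with the parentals, only the p allele has switched, so p is the middle locus and the order is w – p – vi.
Crossovers in the p–vi interval produce the single-crossover classes p + + and + vi w (89 + 115 = 204) plus the double crossovers (14).
RF(p–vi) = (204 + 14) / 935 = 218/935 = 0.2332 → 23.3 cM.

23.3 cM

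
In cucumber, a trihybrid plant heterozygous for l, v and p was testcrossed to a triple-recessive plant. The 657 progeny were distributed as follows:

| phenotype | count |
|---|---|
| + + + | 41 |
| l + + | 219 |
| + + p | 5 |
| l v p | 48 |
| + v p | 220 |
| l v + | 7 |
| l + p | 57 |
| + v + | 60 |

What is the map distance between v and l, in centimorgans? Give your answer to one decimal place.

15.4 centimorgans

The two most frequent reciprocal classes, l + + and + v p, are the parental types, so the F1 was l + + / + v p.
The two rarest classes, l v + and + + p, are the double crossovers. Comparing them with the parentals, only the v allele has switched, so v is the middle locus and the order is l – v – p.
Crossovers in the l–v interval produce the single-crossover classes + + + and l v p (41 + 48 = 89) plus the double crossovers (12).
RF(l–v) = (89 + 12) / 657 = 101/657 = 0.1537 → 15.4 centimorgans.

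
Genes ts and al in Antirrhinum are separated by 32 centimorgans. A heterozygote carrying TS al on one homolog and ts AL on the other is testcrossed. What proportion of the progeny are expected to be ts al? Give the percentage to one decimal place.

16.0%

A map distance of 32 centimorgans corresponds to a recombination frequency of 0.320.
The F1 is TS al / ts AL, so ts al is a recombinant gamete class with expected frequency r/2 = 0.320/2 = 0.1600.
That is 0.1600 = 16.0% of the progeny.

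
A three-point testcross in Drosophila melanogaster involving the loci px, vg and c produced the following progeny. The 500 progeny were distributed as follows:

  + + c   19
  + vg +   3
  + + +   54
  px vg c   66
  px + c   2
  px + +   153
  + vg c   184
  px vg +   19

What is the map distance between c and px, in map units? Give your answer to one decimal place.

The two most frequent reciprocal classes, px + + and + vg c, are the parental types, so the F1 was px + + / + vg c.
The two rarest classes, px + c and + vg +, are the double crossovers. Comparing them with the parentals, only the c allele has switched, so c is the middle locus and the order is vg – c – px.
Crossovers in the c–px interval produce the single-crossover classes + + + and px vg c (54 + 66 = 120) plus the double crossovers (5).
RF(c–px) = (120 + 5) / 500 = 125/500 = 0.2500 → 25.0 map units.

25.0 map units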